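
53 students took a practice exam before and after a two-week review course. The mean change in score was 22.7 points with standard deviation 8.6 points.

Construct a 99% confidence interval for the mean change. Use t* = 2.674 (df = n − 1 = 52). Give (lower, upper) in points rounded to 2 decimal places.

(19.54, 25.86)

Paired design: SE = s_d/√n = 8.6/√53 = 1.1813.
t* = 2.674; margin of error = 2.674 × 1.1813 = 3.1588.
22.7 ± 3.1588 → (19.54, 25.86).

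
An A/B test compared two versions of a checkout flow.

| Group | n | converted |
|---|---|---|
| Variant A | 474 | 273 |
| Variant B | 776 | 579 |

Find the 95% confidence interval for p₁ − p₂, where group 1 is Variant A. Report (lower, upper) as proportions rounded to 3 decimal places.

Sample proportions: 273/474 = 0.5759, 579/776 = 0.7461.
Each SE is √(p̂(1−p̂)/n): √(0.5759·0.4241/474) = 0.02270 and √(0.7461·0.2539/776) = 0.01562.
SE(p̂₁ − p̂₂) = √(SE₁² + SE₂²) = √(0.00051529 + 0.0002439844) = 0.02755, since the two samples are independent.
At 95% confidence z* = 1.960; margin = 1.960 × 0.02755 = 0.05400.
The difference is 0.5759 − 0.7461 = -0.1702, so the interval is -0.1702 ± 0.05400 = (-0.224, -0.116).

(-0.224, -0.116)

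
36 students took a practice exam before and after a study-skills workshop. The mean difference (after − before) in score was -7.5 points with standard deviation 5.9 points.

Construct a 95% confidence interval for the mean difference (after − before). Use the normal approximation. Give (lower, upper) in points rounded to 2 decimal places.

(-9.43, -5.57)

This is a matched-pairs design, so SE = s_d/√n = 5.9/√36 = 0.9833.
Margin = 1.960 × 0.9833 = 1.9273; the interval is -7.5 ± 1.9273 = (-9.43, -5.57).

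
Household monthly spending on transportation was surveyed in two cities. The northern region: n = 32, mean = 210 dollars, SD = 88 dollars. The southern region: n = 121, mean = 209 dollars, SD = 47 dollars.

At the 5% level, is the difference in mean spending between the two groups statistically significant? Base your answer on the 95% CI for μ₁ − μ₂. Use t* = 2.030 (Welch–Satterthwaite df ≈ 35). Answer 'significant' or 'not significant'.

Standard errors of each mean: 88/√32 = 15.5563 and 47/√121 = 4.2727.
SE(x̄₁ − x̄₂) = √(15.5563² + 4.2727²) = 16.1324 for independent samples with unequal variances.
With t* = 2.030, the margin is 2.030 × 16.1324 = 32.7488.
x̄₁ − x̄₂ = 210 − 209 = 1.0000; the interval is 1.0000 ± 32.7488 = (-31.7488, 33.7488).
The interval (-31.7488, 33.7488) contains 0, so the difference is not significant.

not significant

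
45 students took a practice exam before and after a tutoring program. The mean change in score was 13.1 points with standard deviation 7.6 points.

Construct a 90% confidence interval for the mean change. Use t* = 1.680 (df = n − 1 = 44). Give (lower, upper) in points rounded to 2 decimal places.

(11.20, 15.00)

Paired design: SE = s_d/√n = 7.6/√45 = 1.1329.
t* = 1.680; margin of error = 1.680 × 1.1329 = 1.9033.
13.1 ± 1.9033 → (11.20, 15.00).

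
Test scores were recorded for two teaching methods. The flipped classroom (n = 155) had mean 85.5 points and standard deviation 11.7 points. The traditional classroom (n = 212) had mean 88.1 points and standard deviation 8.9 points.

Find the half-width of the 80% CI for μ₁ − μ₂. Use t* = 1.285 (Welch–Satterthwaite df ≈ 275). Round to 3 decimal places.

1.441

SE₁ = s₁/√n₁ = 11.7/√155 = 0.9398; SE₂ = 8.9/√212 = 0.6113.
Independent samples, unequal variances: SE_diff = √(SE₁² + SE₂²) = √(0.88322404 + 0.37368769) = 1.1211.
t* = 1.285, so margin of error = 1.285 × 1.1211 = 1.4406.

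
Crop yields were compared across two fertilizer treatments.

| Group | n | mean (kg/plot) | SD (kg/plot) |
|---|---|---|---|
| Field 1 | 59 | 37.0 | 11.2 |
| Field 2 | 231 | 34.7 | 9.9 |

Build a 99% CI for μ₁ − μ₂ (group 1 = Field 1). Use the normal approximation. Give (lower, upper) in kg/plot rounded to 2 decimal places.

Standard errors of each mean: 11.2/√59 = 1.4581 and 9.9/√231 = 0.6514.
SE(x̄₁ − x̄₂) = √(1.4581² + 0.6514²) = 1.5970 for independent samples with unequal variances.
With z* = 2.576, the margin is 2.576 × 1.5970 = 4.1139.
x̄₁ − x̄₂ = 37.0 − 34.7 = 2.3000; the interval is 2.3000 ± 4.1139 = (-1.81, 6.41).

(-1.81, 6.41)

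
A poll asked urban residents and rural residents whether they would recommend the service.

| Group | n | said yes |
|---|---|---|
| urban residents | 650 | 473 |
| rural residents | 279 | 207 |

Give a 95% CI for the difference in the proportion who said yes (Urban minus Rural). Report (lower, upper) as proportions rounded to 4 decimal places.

(-0.0759, 0.0475)

First, p̂₁ = 473/650 = 0.7277; p̂₂ = 207/279 = 0.7419.
The two standard errors are √(0.7277×0.2723/650) = 0.01746 and √(0.7419×0.2581/279) = 0.02620.
Because the samples are independent, SE_diff = √(0.01746² + 0.02620²) = 0.03148.
Using z* = 1.960 for 95%, ME = 1.960 × 0.03148 = 0.06170.
p̂₁ − p̂₂ = -0.0142; interval -0.0142 ± 0.06170 gives (-0.0759, 0.0475).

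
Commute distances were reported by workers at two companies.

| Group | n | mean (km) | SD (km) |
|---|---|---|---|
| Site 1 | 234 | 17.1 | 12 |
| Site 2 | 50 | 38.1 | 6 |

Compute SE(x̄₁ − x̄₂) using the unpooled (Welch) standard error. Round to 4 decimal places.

1.1556

SE₁ = s₁/√n₁ = 12/√234 = 0.7845; SE₂ = 6/√50 = 0.8485.
Independent samples, unequal variances: SE_diff = √(SE₁² + SE₂²) = √(0.61544025 + 0.71995225) = 1.1556.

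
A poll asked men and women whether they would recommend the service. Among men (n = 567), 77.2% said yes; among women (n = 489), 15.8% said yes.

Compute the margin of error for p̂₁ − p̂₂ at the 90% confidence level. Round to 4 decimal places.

The two standard errors are √(0.7720×0.2280/567) = 0.01762 and √(0.1580×0.8420/489) = 0.01649.
Because the samples are independent, SE_diff = √(0.01762² + 0.01649²) = 0.02413.
Using z* = 1.645 for 90%, ME = 1.645 × 0.02413 = 0.03969.

0.0397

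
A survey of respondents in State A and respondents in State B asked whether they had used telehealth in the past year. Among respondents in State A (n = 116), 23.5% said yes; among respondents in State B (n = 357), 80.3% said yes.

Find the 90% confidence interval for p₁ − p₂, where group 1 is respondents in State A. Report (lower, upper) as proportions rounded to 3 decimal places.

(-0.641, -0.495)

Each SE is √(p̂(1−p̂)/n): √(0.2350·0.7650/116) = 0.03937 and √(0.8030·0.1970/357) = 0.02105.
SE(p̂₁ − p̂₂) = √(SE₁² + SE₂²) = √(0.0015499969 + 0.0004431025) = 0.04464, since the two samples are independent.
At 90% confidence z* = 1.645; margin = 1.645 × 0.04464 = 0.07343.
The difference is 0.2350 − 0.8030 = -0.5680, so the interval is -0.5680 ± 0.07343 = (-0.641, -0.495).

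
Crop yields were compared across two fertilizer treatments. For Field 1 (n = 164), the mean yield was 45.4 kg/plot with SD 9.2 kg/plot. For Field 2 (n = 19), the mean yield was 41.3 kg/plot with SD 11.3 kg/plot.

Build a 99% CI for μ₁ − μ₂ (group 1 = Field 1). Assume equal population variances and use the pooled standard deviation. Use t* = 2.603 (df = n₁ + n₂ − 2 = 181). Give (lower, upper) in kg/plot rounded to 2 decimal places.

s_p = √[((n₁−1)s₁² + (n₂−1)s₂²)/(n₁+n₂−2)] = √[(163·9.2² + 18·11.3²)/181] = 9.4298.
SE = 9.4298·√(1/164 + 1/19) = 2.2852.
With t* = 2.603, margin = 2.603 × 2.2852 = 5.9484.
x̄₁ − x̄₂ = 45.4 − 41.3 = 4.1000; interval 4.1000 ± 5.9484 = (-1.85, 10.05).

(-1.85, 10.05)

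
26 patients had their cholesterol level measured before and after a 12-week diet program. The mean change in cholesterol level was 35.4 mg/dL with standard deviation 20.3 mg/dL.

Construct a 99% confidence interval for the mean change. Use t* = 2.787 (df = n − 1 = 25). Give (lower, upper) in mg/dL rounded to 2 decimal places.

(24.30, 46.50)

This is a matched-pairs design, so SE = s_d/√n = 20.3/√26 = 3.9812.
Margin = 2.787 × 3.9812 = 11.0956; the interval is 35.4 ± 11.0956 = (24.30, 46.50).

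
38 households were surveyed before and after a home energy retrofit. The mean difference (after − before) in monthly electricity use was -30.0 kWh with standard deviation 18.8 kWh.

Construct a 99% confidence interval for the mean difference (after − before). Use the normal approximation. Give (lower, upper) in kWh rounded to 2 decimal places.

(-37.86, -22.14)

This is a matched-pairs design, so SE = s_d/√n = 18.8/√38 = 3.0498.
Margin = 2.576 × 3.0498 = 7.8563; the interval is -30.0 ± 7.8563 = (-37.86, -22.14).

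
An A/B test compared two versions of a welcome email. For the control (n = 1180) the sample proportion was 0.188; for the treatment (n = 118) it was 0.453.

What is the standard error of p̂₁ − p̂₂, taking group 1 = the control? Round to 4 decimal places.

0.0472

The two standard errors are √(0.1880×0.8120/1180) = 0.01137 and √(0.4530×0.5470/118) = 0.04582.
Because the samples are independent, SE_diff = √(0.01137² + 0.04582²) = 0.04721.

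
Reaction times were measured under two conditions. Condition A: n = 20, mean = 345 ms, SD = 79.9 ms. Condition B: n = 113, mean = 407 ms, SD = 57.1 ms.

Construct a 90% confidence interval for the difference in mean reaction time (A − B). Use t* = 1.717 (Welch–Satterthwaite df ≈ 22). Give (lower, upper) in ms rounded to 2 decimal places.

(-94.03, -29.97)

Standard errors of each mean: 79.9/√20 = 17.8662 and 57.1/√113 = 5.3715.
SE(x̄₁ − x̄₂) = √(17.8662² + 5.3715²) = 18.6562 for independent samples with unequal variances.
With t* = 1.717, the margin is 1.717 × 18.6562 = 32.0327.
x̄₁ − x̄₂ = 345 − 407 = -62.0000; the interval is -62.0000 ± 32.0327 = (-94.03, -29.97).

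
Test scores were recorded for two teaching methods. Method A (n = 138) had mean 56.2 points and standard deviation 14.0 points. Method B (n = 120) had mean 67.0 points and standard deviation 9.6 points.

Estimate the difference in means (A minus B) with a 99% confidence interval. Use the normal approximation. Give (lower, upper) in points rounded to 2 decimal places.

(-14.61, -6.99)

SE₁ = s₁/√n₁ = 14.0/√138 = 1.1918; SE₂ = 9.6/√120 = 0.8764.
Independent samples, unequal variances: SE_diff = √(SE₁² + SE₂²) = √(1.42038724 + 0.76807696) = 1.4793.
z* = 2.576, so margin of error = 2.576 × 1.4793 = 3.8107.
Difference in means = 56.2 − 67.0 = -10.8000.
-10.8000 ± 3.8107 → (-14.61, -6.99).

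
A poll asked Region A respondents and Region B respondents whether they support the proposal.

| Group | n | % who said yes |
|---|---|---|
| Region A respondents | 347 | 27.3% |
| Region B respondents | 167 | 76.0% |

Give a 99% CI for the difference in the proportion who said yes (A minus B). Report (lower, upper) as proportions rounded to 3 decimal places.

The two standard errors are √(0.2730×0.7270/347) = 0.02392 and √(0.7600×0.2400/167) = 0.03305.
Because the samples are independent, SE_diff = √(0.02392² + 0.03305²) = 0.04080.
Using z* = 2.576 for 99%, ME = 2.576 × 0.04080 = 0.10510.
p̂₁ − p̂₂ = -0.4870; interval -0.4870 ± 0.10510 gives (-0.592, -0.382).

(-0.592, -0.382)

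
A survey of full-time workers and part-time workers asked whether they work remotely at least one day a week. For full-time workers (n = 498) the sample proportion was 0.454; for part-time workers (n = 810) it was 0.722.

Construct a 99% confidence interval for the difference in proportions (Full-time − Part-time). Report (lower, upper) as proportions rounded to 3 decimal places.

SE₁ = √(p̂₁(1−p̂₁)/n₁) = √(0.4540·0.5460/498) = 0.02231; SE₂ = √(0.7220·0.2780/810) = 0.01574.
Independent samples: SE of the difference = √(SE₁² + SE₂²) = √(0.0004977361 + 0.0002477476) = 0.02730.
z* for 99% confidence is 2.576, so the margin of error is 2.576 × 0.02730 = 0.07032.
Point estimate p̂₁ − p̂₂ = 0.4540 − 0.7220 = -0.2680.
-0.2680 ± 0.07032 → (-0.338, -0.198).

(-0.338, -0.198)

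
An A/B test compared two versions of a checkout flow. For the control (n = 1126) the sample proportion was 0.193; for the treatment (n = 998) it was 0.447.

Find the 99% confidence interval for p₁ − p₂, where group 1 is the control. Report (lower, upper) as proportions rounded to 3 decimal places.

Each SE is √(p̂(1−p̂)/n): √(0.1930·0.8070/1126) = 0.01176 and √(0.4470·0.5530/998) = 0.01574.
SE(p̂₁ − p̂₂) = √(SE₁² + SE₂²) = √(0.0001382976 + 0.0002477476) = 0.01965, since the two samples are independent.
At 99% confidence z* = 2.576; margin = 2.576 × 0.01965 = 0.05062.
The difference is 0.1930 − 0.4470 = -0.2540, so the interval is -0.2540 ± 0.05062 = (-0.305, -0.203).

(-0.305, -0.203)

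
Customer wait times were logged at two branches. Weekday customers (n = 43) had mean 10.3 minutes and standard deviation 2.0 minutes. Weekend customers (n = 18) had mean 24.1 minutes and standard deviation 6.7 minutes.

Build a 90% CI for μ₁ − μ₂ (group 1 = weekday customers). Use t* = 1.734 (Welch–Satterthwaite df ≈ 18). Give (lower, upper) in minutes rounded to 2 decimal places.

(-16.59, -11.01)

Standard errors of each mean: 2.0/√43 = 0.3050 and 6.7/√18 = 1.5792.
SE(x̄₁ − x̄₂) = √(0.3050² + 1.5792²) = 1.6084 for independent samples with unequal variances.
With t* = 1.734, the margin is 1.734 × 1.6084 = 2.7890.
x̄₁ − x̄₂ = 10.3 − 24.1 = -13.8000; the interval is -13.8000 ± 2.7890 = (-16.59, -11.01).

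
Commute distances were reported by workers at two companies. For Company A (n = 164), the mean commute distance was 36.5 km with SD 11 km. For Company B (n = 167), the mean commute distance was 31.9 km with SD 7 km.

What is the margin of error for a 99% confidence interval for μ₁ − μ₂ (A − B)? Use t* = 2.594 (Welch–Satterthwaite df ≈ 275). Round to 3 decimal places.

2.634

Per-group SEs: s₁/√n₁ = 11/√164 = 0.8590, s₂/√n₂ = 7/√167 = 0.5417.
Unpooled SE of the difference: √(0.737881 + 0.29343889) = 1.0155.
Margin of error = t* · SE = 2.594 × 1.0155 = 2.6342.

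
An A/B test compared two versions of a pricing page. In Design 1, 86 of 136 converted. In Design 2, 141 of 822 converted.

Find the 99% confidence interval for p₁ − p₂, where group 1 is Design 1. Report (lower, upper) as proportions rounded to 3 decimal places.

First, p̂₁ = 86/136 = 0.6324; p̂₂ = 141/822 = 0.1715.
The two standard errors are √(0.6324×0.3676/136) = 0.04134 and √(0.1715×0.8285/822) = 0.01315.
Because the samples are independent, SE_diff = √(0.04134² + 0.01315²) = 0.04338.
Using z* = 2.576 for 99%, ME = 2.576 × 0.04338 = 0.11175.
p̂₁ − p̂₂ = 0.4609; interval 0.4609 ± 0.11175 gives (0.349, 0.573).

(0.349, 0.573)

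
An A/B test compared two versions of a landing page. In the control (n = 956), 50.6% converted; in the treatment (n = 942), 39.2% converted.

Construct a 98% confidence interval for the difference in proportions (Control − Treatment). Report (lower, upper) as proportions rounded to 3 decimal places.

SE₁ = √(p̂₁(1−p̂₁)/n₁) = √(0.5060·0.4940/956) = 0.01617; SE₂ = √(0.3920·0.6080/942) = 0.01591.
Independent samples: SE of the difference = √(SE₁² + SE₂²) = √(0.0002614689 + 0.0002531281) = 0.02268.
z* for 98% confidence is 2.326, so the margin of error is 2.326 × 0.02268 = 0.05275.
Point estimate p̂₁ − p̂₂ = 0.5060 − 0.3920 = 0.1140.
0.1140 ± 0.05275 → (0.061, 0.167).

(0.061, 0.167)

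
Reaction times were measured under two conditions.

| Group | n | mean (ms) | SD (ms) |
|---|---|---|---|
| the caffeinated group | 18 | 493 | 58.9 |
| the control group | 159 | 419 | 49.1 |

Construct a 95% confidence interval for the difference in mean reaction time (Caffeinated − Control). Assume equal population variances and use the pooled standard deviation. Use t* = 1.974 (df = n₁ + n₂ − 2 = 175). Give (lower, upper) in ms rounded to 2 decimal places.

(49.39, 98.61)

s_p = √[((n₁−1)s₁² + (n₂−1)s₂²)/(n₁+n₂−2)] = √[(17·58.9² + 158·49.1²)/175] = 50.1361.
SE = 50.1361·√(1/18 + 1/159) = 12.4682.
With t* = 1.974, margin = 1.974 × 12.4682 = 24.6122.
x̄₁ − x̄₂ = 493 − 419 = 74.0000; interval 74.0000 ± 24.6122 = (49.39, 98.61).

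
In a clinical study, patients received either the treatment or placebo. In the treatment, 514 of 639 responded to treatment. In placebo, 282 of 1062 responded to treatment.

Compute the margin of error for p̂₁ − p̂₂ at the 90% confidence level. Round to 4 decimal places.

0.0341

Sample proportions: 514/639 = 0.8044, 282/1062 = 0.2655.
Each SE is √(p̂(1−p̂)/n): √(0.8044·0.1956/639) = 0.01569 and √(0.2655·0.7345/1062) = 0.01355.
SE(p̂₁ − p̂₂) = √(SE₁² + SE₂²) = √(0.0002461761 + 0.0001836025) = 0.02073, since the two samples are independent.
At 90% confidence z* = 1.645; margin = 1.645 × 0.02073 = 0.03410.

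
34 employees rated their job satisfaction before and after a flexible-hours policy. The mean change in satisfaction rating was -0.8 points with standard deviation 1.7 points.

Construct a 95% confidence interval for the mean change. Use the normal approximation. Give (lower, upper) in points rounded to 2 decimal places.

This is a matched-pairs design, so SE = s_d/√n = 1.7/√34 = 0.2915.
Margin = 1.960 × 0.2915 = 0.5713; the interval is -0.8 ± 0.5713 = (-1.37, -0.23).

(-1.37, -0.23)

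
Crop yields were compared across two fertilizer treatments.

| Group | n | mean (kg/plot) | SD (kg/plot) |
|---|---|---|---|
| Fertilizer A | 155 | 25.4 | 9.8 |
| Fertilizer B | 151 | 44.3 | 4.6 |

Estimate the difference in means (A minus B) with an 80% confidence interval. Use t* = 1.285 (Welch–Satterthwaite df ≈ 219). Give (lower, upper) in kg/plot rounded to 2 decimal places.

Standard errors of each mean: 9.8/√155 = 0.7872 and 4.6/√151 = 0.3743.
SE(x̄₁ − x̄₂) = √(0.7872² + 0.3743²) = 0.8717 for independent samples with unequal variances.
With t* = 1.285, the margin is 1.285 × 0.8717 = 1.1201.
x̄₁ − x̄₂ = 25.4 − 44.3 = -18.9000; the interval is -18.9000 ± 1.1201 = (-20.02, -17.78).

(-20.02, -17.78)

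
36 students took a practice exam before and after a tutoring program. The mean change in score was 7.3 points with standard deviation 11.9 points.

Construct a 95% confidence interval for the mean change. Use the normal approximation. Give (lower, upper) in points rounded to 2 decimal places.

(3.41, 11.19)

This is a matched-pairs design, so SE = s_d/√n = 11.9/√36 = 1.9833.
Margin = 1.960 × 1.9833 = 3.8873; the interval is 7.3 ± 3.8873 = (3.41, 11.19).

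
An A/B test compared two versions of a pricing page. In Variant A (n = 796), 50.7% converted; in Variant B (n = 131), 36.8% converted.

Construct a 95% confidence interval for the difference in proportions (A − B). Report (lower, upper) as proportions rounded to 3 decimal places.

The two standard errors are √(0.5070×0.4930/796) = 0.01772 and √(0.3680×0.6320/131) = 0.04214.
Because the samples are independent, SE_diff = √(0.01772² + 0.04214²) = 0.04571.
Using z* = 1.960 for 95%, ME = 1.960 × 0.04571 = 0.08959.
p̂₁ − p̂₂ = 0.1390; interval 0.1390 ± 0.08959 gives (0.049, 0.229).

(0.049, 0.229)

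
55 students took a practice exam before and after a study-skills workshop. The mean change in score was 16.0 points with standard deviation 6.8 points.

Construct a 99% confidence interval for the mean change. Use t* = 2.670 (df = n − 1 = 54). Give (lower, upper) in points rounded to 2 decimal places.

Paired design: SE = s_d/√n = 6.8/√55 = 0.9169.
t* = 2.670; margin of error = 2.670 × 0.9169 = 2.4481.
16.0 ± 2.4481 → (13.55, 18.45).

(13.55, 18.45)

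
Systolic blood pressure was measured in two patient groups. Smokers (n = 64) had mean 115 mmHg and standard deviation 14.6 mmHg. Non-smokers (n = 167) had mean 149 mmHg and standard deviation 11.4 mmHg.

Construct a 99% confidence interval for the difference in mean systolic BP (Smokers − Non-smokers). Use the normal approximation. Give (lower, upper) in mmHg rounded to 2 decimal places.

(-39.22, -28.78)

SE₁ = s₁/√n₁ = 14.6/√64 = 1.8250; SE₂ = 11.4/√167 = 0.8822.
Independent samples, unequal variances: SE_diff = √(SE₁² + SE₂²) = √(3.330625 + 0.77827684) = 2.0270.
z* = 2.576, so margin of error = 2.576 × 2.0270 = 5.2216.
Difference in means = 115 − 149 = -34.0000.
-34.0000 ± 5.2216 → (-39.22, -28.78).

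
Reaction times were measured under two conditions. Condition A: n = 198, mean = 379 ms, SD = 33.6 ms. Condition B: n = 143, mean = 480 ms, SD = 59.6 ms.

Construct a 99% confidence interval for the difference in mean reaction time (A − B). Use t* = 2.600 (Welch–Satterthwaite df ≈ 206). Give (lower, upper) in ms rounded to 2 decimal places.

SE₁ = s₁/√n₁ = 33.6/√198 = 2.3878; SE₂ = 59.6/√143 = 4.9840.
Independent samples, unequal variances: SE_diff = √(SE₁² + SE₂²) = √(5.70158884 + 24.840256) = 5.5265.
t* = 2.600, so margin of error = 2.600 × 5.5265 = 14.3689.
Difference in means = 379 − 480 = -101.0000.
-101.0000 ± 14.3689 → (-115.37, -86.63).

(-115.37, -86.63)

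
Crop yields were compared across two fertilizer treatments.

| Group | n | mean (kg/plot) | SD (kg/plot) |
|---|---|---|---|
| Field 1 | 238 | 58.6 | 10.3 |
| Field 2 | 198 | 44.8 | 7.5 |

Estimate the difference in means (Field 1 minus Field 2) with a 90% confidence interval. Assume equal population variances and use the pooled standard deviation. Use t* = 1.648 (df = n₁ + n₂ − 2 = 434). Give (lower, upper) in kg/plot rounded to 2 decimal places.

Pooled variance s_p² = [237·10.3² + 197·7.5²] / (238+198−2) = 83.4668, so s_p = 9.1360.
SE_diff = s_p·√(1/n₁ + 1/n₂) = 9.1360·√(1/238 + 1/198) = 0.8788.
t* = 1.648; margin = 1.648 × 0.8788 = 1.4483.
Difference = 58.6 − 44.8 = 13.8000.
13.8000 ± 1.4483 → (12.35, 15.25).

(12.35, 15.25)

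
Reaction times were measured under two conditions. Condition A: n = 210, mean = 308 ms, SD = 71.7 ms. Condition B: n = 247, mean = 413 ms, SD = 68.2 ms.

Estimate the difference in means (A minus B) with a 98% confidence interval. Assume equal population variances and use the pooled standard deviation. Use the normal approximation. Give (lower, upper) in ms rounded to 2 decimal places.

s_p = √[((n₁−1)s₁² + (n₂−1)s₂²)/(n₁+n₂−2)] = √[(209·71.7² + 246·68.2²)/455] = 69.8295.
SE = 69.8295·√(1/210 + 1/247) = 6.5545.
With z* = 2.326, margin = 2.326 × 6.5545 = 15.2458.
x̄₁ − x̄₂ = 308 − 413 = -105.0000; interval -105.0000 ± 15.2458 = (-120.25, -89.75).

(-120.25, -89.75)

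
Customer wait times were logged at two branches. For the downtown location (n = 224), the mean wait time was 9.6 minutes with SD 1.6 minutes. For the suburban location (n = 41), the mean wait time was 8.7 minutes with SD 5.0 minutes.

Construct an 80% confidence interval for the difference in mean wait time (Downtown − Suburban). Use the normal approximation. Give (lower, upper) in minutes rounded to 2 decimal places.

Standard errors of each mean: 1.6/√224 = 0.1069 and 5.0/√41 = 0.7809.
SE(x̄₁ − x̄₂) = √(0.1069² + 0.7809²) = 0.7882 for independent samples with unequal variances.
With z* = 1.282, the margin is 1.282 × 0.7882 = 1.0105.
x̄₁ − x̄₂ = 9.6 − 8.7 = 0.9000; the interval is 0.9000 ± 1.0105 = (-0.11, 1.91).

(-0.11, 1.91)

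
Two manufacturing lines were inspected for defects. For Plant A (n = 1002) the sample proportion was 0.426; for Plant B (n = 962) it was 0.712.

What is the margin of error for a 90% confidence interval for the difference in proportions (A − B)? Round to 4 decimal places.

0.0352

Each SE is √(p̂(1−p̂)/n): √(0.4260·0.5740/1002) = 0.01562 and √(0.7120·0.2880/962) = 0.01460.
SE(p̂₁ − p̂₂) = √(SE₁² + SE₂²) = √(0.0002439844 + 0.00021316) = 0.02138, since the two samples are independent.
At 90% confidence z* = 1.645; margin = 1.645 × 0.02138 = 0.03517.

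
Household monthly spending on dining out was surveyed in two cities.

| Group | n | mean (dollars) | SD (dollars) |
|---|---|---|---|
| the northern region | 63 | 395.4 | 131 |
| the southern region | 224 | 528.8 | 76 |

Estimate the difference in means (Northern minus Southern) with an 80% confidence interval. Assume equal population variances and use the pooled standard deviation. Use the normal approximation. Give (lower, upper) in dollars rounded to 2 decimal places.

Pooled variance s_p² = [62·131² + 223·76²] / (63+224−2) = 8252.7368, so s_p = 90.8446.
SE_diff = s_p·√(1/n₁ + 1/n₂) = 90.8446·√(1/63 + 1/224) = 12.9552.
z* = 1.282; margin = 1.282 × 12.9552 = 16.6086.
Difference = 395.4 − 528.8 = -133.4000.
-133.4000 ± 16.6086 → (-150.01, -116.79).

(-150.01, -116.79)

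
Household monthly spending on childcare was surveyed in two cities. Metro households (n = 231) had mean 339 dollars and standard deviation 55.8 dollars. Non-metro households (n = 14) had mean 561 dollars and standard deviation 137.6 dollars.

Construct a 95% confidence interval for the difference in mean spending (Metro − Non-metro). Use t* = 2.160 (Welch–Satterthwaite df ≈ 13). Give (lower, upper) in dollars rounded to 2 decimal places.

SE₁ = s₁/√n₁ = 55.8/√231 = 3.6714; SE₂ = 137.6/√14 = 36.7751.
Independent samples, unequal variances: SE_diff = √(SE₁² + SE₂²) = √(13.47917796 + 1352.40798001) = 36.9579.
t* = 2.160, so margin of error = 2.160 × 36.9579 = 79.8291.
Difference in means = 339 − 561 = -222.0000.
-222.0000 ± 79.8291 → (-301.83, -142.17).

(-301.83, -142.17)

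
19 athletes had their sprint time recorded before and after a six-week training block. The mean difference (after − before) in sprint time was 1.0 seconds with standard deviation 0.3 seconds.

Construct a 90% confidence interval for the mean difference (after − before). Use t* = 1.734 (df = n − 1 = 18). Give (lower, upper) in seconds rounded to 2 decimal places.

This is a matched-pairs design, so SE = s_d/√n = 0.3/√19 = 0.0688.
Margin = 1.734 × 0.0688 = 0.1193; the interval is 1.0 ± 0.1193 = (0.88, 1.12).

(0.88, 1.12)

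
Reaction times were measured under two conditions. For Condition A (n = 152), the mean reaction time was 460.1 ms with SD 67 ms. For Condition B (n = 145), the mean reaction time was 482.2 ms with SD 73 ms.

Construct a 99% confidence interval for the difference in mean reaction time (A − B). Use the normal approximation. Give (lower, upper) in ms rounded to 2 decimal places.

(-43.07, -1.13)

SE₁ = s₁/√n₁ = 67/√152 = 5.4344; SE₂ = 73/√145 = 6.0623.
Independent samples, unequal variances: SE_diff = √(SE₁² + SE₂²) = √(29.53270336 + 36.75148129) = 8.1415.
z* = 2.576, so margin of error = 2.576 × 8.1415 = 20.9725.
Difference in means = 460.1 − 482.2 = -22.1000.
-22.1000 ± 20.9725 → (-43.07, -1.13).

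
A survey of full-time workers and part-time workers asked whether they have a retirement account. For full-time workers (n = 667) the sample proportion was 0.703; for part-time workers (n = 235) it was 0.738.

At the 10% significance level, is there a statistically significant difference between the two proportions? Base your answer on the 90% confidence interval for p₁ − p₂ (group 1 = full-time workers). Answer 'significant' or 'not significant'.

not significant

The two standard errors are √(0.7030×0.2970/667) = 0.01769 and √(0.7380×0.2620/235) = 0.02868.
Because the samples are independent, SE_diff = √(0.01769² + 0.02868²) = 0.03370.
Using z* = 1.645 for 90%, ME = 1.645 × 0.03370 = 0.05544.
p̂₁ − p̂₂ = -0.0350; interval -0.0350 ± 0.05544 gives (-0.09044, 0.02044).
The interval (-0.09044, 0.02044) contains 0, so the difference is not significant.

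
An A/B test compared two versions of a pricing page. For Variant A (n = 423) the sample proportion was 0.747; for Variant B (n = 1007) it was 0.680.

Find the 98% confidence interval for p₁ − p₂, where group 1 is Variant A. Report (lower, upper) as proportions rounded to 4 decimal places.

(0.0071, 0.1269)

SE₁ = √(p̂₁(1−p̂₁)/n₁) = √(0.7470·0.2530/423) = 0.02114; SE₂ = √(0.6800·0.3200/1007) = 0.01470.
Independent samples: SE of the difference = √(SE₁² + SE₂²) = √(0.0004468996 + 0.00021609) = 0.02575.
z* for 98% confidence is 2.326, so the margin of error is 2.326 × 0.02575 = 0.05989.
Point estimate p̂₁ − p̂₂ = 0.7470 − 0.6800 = 0.0670.
0.0670 ± 0.05989 → (0.0071, 0.1269).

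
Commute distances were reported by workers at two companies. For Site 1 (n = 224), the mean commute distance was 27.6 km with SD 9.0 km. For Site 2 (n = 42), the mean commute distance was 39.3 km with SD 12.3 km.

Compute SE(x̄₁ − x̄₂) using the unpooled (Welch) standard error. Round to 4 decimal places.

1.9909

Per-group SEs: s₁/√n₁ = 9.0/√224 = 0.6013, s₂/√n₂ = 12.3/√42 = 1.8979.
Unpooled SE of the difference: √(0.36156169 + 3.60202441) = 1.9909.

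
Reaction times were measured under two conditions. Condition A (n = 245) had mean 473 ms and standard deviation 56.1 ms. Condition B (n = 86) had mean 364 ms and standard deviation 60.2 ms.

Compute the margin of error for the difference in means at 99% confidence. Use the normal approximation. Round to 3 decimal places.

SE₁ = s₁/√n₁ = 56.1/√245 = 3.5841; SE₂ = 60.2/√86 = 6.4915.
Independent samples, unequal variances: SE_diff = √(SE₁² + SE₂²) = √(12.84577281 + 42.13957225) = 7.4152.
z* = 2.576, so margin of error = 2.576 × 7.4152 = 19.1016.

19.102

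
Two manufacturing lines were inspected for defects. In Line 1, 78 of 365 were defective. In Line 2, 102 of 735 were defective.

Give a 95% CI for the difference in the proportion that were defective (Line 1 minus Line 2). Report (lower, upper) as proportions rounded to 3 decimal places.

(0.026, 0.124)

Sample proportions: 78/365 = 0.2137, 102/735 = 0.1388.
Each SE is √(p̂(1−p̂)/n): √(0.2137·0.7863/365) = 0.02146 and √(0.1388·0.8612/735) = 0.01275.
SE(p̂₁ − p̂₂) = √(SE₁² + SE₂²) = √(0.0004605316 + 0.0001625625) = 0.02496, since the two samples are independent.
At 95% confidence z* = 1.960; margin = 1.960 × 0.02496 = 0.04892.
The difference is 0.2137 − 0.1388 = 0.0749, so the interval is 0.0749 ± 0.04892 = (0.026, 0.124).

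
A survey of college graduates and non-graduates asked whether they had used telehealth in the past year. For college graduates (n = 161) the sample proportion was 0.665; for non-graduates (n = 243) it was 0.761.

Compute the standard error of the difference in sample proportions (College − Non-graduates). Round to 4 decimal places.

SE₁ = √(p̂₁(1−p̂₁)/n₁) = √(0.6650·0.3350/161) = 0.03720; SE₂ = √(0.7610·0.2390/243) = 0.02736.
Independent samples: SE of the difference = √(SE₁² + SE₂²) = √(0.00138384 + 0.0007485696) = 0.04618.

0.0462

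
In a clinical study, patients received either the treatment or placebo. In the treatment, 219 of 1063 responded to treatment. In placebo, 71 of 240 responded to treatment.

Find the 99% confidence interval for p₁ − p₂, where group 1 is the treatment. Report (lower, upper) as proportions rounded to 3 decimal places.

(-0.172, -0.007)

Sample proportions: 219/1063 = 0.2060, 71/240 = 0.2958.
Each SE is √(p̂(1−p̂)/n): √(0.2060·0.7940/1063) = 0.01240 and √(0.2958·0.7042/240) = 0.02946.
SE(p̂₁ − p̂₂) = √(SE₁² + SE₂²) = √(0.00015376 + 0.0008678916) = 0.03196, since the two samples are independent.
At 99% confidence z* = 2.576; margin = 2.576 × 0.03196 = 0.08233.
The difference is 0.2060 − 0.2958 = -0.0898, so the interval is -0.0898 ± 0.08233 = (-0.172, -0.007).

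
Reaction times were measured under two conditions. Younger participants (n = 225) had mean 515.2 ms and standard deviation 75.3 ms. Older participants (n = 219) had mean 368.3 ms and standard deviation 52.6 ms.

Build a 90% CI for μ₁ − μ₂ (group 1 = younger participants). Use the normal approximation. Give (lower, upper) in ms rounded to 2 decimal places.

Standard errors of each mean: 75.3/√225 = 5.0200 and 52.6/√219 = 3.5544.
SE(x̄₁ − x̄₂) = √(5.0200² + 3.5544²) = 6.1509 for independent samples with unequal variances.
With z* = 1.645, the margin is 1.645 × 6.1509 = 10.1182.
x̄₁ − x̄₂ = 515.2 − 368.3 = 146.9000; the interval is 146.9000 ± 10.1182 = (136.78, 157.02).

(136.78, 157.02)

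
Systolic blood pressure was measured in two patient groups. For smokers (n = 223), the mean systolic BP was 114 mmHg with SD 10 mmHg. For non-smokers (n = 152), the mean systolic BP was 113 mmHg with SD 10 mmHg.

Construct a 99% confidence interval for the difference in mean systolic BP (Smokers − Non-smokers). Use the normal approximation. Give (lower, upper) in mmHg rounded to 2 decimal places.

SE₁ = s₁/√n₁ = 10/√223 = 0.6696; SE₂ = 10/√152 = 0.8111.
Independent samples, unequal variances: SE_diff = √(SE₁² + SE₂²) = √(0.44836416 + 0.65788321) = 1.0518.
z* = 2.576, so margin of error = 2.576 × 1.0518 = 2.7094.
Difference in means = 114 − 113 = 1.0000.
1.0000 ± 2.7094 → (-1.71, 3.71).

(-1.71, 3.71)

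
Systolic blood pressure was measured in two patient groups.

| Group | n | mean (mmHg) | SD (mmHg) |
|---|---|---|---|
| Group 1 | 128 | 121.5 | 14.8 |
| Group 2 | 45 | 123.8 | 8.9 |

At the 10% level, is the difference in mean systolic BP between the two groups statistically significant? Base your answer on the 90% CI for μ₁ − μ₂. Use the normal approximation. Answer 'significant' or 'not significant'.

SE₁ = s₁/√n₁ = 14.8/√128 = 1.3081; SE₂ = 8.9/√45 = 1.3267.
Independent samples, unequal variances: SE_diff = √(SE₁² + SE₂²) = √(1.71112561 + 1.76013289) = 1.8631.
z* = 1.645, so margin of error = 1.645 × 1.8631 = 3.0648.
Difference in means = 121.5 − 123.8 = -2.3000.
-2.3000 ± 3.0648 → (-5.3648, 0.7648).
The interval (-5.3648, 0.7648) contains 0, so the difference is not significant.

not significant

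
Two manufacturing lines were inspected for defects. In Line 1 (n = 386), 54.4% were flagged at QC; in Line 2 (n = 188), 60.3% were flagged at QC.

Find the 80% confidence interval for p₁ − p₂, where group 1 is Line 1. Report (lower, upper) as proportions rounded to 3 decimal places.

The two standard errors are √(0.5440×0.4560/386) = 0.02535 and √(0.6030×0.3970/188) = 0.03568.
Because the samples are independent, SE_diff = √(0.02535² + 0.03568²) = 0.04377.
Using z* = 1.282 for 80%, ME = 1.282 × 0.04377 = 0.05611.
p̂₁ − p̂₂ = -0.0590; interval -0.0590 ± 0.05611 gives (-0.115, -0.003).

(-0.115, -0.003)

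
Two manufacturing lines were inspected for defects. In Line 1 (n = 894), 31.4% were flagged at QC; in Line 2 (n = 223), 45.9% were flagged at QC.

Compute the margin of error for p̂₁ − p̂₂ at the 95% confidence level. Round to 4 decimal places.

SE₁ = √(p̂₁(1−p̂₁)/n₁) = √(0.3140·0.6860/894) = 0.01552; SE₂ = √(0.4590·0.5410/223) = 0.03337.
Independent samples: SE of the difference = √(SE₁² + SE₂²) = √(0.0002408704 + 0.0011135569) = 0.03680.
z* for 95% confidence is 1.960, so the margin of error is 1.960 × 0.03680 = 0.07213.

0.0721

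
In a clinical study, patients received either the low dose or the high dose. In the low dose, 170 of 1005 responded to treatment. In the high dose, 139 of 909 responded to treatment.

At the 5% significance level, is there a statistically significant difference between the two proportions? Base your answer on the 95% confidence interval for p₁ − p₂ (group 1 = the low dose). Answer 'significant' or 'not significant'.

p̂₁ = 170/1005 = 0.1692 and p̂₂ = 139/909 = 0.1529.
SE₁ = √(p̂₁(1−p̂₁)/n₁) = √(0.1692·0.8308/1005) = 0.01183; SE₂ = √(0.1529·0.8471/909) = 0.01194.
Independent samples: SE of the difference = √(SE₁² + SE₂²) = √(0.0001399489 + 0.0001425636) = 0.01681.
z* for 95% confidence is 1.960, so the margin of error is 1.960 × 0.01681 = 0.03295.
Point estimate p̂₁ − p̂₂ = 0.1692 − 0.1529 = 0.0163.
0.0163 ± 0.03295 → (-0.01665, 0.04925).
The interval (-0.01665, 0.04925) contains 0, so the difference is not significant.

not significant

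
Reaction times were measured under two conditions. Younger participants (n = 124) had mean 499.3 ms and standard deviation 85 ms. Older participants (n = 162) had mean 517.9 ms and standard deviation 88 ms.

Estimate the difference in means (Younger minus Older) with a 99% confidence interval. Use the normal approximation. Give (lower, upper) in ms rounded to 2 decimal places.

Standard errors of each mean: 85/√124 = 7.6332 and 88/√162 = 6.9139.
SE(x̄₁ − x̄₂) = √(7.6332² + 6.9139²) = 10.2989 for independent samples with unequal variances.
With z* = 2.576, the margin is 2.576 × 10.2989 = 26.5300.
x̄₁ − x̄₂ = 499.3 − 517.9 = -18.6000; the interval is -18.6000 ± 26.5300 = (-45.13, 7.93).

(-45.13, 7.93)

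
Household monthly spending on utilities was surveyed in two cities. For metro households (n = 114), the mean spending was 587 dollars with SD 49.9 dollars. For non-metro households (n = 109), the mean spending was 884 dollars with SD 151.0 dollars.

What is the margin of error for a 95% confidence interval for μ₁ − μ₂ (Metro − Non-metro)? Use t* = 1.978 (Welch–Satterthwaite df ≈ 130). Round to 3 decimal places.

30.065

Standard errors of each mean: 49.9/√114 = 4.6736 and 151.0/√109 = 14.4632.
SE(x̄₁ − x̄₂) = √(4.6736² + 14.4632²) = 15.1996 for independent samples with unequal variances.
With t* = 1.978, the margin is 1.978 × 15.1996 = 30.0648.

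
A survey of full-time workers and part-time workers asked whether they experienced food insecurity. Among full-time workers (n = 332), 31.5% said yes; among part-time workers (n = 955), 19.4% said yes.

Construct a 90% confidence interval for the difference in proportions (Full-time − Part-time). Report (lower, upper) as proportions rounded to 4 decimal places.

(0.0741, 0.1679)

SE₁ = √(p̂₁(1−p̂₁)/n₁) = √(0.3150·0.6850/332) = 0.02549; SE₂ = √(0.1940·0.8060/955) = 0.01280.
Independent samples: SE of the difference = √(SE₁² + SE₂²) = √(0.0006497401 + 0.00016384) = 0.02852.
z* for 90% confidence is 1.645, so the margin of error is 1.645 × 0.02852 = 0.04692.
Point estimate p̂₁ − p̂₂ = 0.3150 − 0.1940 = 0.1210.
0.1210 ± 0.04692 → (0.0741, 0.1679).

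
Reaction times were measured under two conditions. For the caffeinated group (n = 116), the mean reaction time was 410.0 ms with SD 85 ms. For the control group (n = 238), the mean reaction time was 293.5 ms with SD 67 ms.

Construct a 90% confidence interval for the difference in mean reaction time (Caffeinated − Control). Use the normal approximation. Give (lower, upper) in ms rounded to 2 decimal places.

(101.68, 131.32)

SE₁ = s₁/√n₁ = 85/√116 = 7.8921; SE₂ = 67/√238 = 4.3430.
Independent samples, unequal variances: SE_diff = √(SE₁² + SE₂²) = √(62.28524241 + 18.861649) = 9.0082.
z* = 1.645, so margin of error = 1.645 × 9.0082 = 14.8185.
Difference in means = 410.0 − 293.5 = 116.5000.
116.5000 ± 14.8185 → (101.68, 131.32).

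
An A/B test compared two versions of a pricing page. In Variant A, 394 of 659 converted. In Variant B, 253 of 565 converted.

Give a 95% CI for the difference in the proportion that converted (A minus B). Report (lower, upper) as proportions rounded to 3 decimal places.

(0.095, 0.206)

First, p̂₁ = 394/659 = 0.5979; p̂₂ = 253/565 = 0.4478.
The two standard errors are √(0.5979×0.4021/659) = 0.01910 and √(0.4478×0.5522/565) = 0.02092.
Because the samples are independent, SE_diff = √(0.01910² + 0.02092²) = 0.02833.
Using z* = 1.960 for 95%, ME = 1.960 × 0.02833 = 0.05553.
p̂₁ − p̂₂ = 0.1501; interval 0.1501 ± 0.05553 gives (0.095, 0.206).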